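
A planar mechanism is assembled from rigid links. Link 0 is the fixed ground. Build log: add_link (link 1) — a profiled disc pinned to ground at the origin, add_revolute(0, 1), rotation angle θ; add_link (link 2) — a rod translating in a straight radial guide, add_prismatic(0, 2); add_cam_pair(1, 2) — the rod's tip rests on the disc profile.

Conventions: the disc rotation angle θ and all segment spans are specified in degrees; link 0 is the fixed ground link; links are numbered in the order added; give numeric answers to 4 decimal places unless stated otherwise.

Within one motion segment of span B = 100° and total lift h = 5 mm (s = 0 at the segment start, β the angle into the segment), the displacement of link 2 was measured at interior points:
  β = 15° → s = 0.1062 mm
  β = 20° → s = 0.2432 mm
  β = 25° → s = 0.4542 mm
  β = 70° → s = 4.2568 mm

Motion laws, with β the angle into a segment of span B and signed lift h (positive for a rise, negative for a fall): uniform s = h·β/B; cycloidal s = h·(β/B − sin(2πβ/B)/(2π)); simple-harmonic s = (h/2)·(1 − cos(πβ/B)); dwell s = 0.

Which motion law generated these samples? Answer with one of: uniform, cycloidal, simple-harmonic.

candidates at β/B = r: uniform s = h·r (linear in β); cycloidal s = h·(r − sin(2πr)/(2π)); simple-harmonic s = (h/2)(1 − cos(πr))
β=15°: printed 0.1062 | uniform 0.7500, cycloidal 0.1062, simple-harmonic 0.2725
β=20°: printed 0.2432 | uniform 1.0000, cycloidal 0.2432, simple-harmonic 0.4775
β=25°: printed 0.4542 | uniform 1.2500, cycloidal 0.4542, simple-harmonic 0.7322
β=70°: printed 4.2568 | uniform 3.5000, cycloidal 4.2568, simple-harmonic 3.9695
only one law matches every sample → cycloidal

cycloidal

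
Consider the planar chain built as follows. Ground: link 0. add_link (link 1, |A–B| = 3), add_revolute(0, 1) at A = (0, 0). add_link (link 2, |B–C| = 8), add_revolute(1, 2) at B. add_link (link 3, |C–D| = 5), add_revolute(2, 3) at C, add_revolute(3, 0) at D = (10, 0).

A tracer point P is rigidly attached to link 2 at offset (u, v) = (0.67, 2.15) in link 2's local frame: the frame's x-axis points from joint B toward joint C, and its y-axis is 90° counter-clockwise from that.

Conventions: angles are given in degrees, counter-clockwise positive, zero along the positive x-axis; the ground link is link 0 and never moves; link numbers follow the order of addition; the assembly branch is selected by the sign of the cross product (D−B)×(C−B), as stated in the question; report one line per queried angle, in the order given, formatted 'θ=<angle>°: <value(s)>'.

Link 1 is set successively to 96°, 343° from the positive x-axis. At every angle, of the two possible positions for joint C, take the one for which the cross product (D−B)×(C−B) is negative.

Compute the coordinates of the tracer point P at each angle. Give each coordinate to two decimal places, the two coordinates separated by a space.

A=(0,0), D=(10.00,0)
θ=96°: B = A + 3.00·(cos96°, sin96°) = (-0.3136, 2.9836)
θ=96°: |BD| = 10.7365
θ=96°: circle(B,8.00) ∩ circle(D,5.00): a=7.1845, h=3.5190
θ=96°:   candidates: C₊=(7.5658,4.3675) cross=37.782; C₋=(5.6100,-2.3933) cross=-37.782
θ=96°:   branch - wants cross < 0 → take C=(5.6100,-2.3933) (cross=-37.782)
θ=96°: ex = (C−B)/|BC| = (0.7404,-0.6721); ey = (0.6721,0.7404)
θ=96°: P = B + 0.67·ex + 2.15·ey = (1.6276,4.1252)
θ=343°: B = A + 3.00·(cos343°, sin343°) = (2.8689, -0.8771)
θ=343°: |BD| = 7.1848
θ=343°: circle(B,8.00) ∩ circle(D,5.00): a=6.3065, h=4.9222
θ=343°:   candidates: C₊=(8.5273,4.7782) cross=35.365; C₋=(9.7291,-4.9927) cross=-35.365
θ=343°:   branch - wants cross < 0 → take C=(9.7291,-4.9927) (cross=-35.365)
θ=343°: ex = (C−B)/|BC| = (0.8575,-0.5144); ey = (0.5144,0.8575)
θ=343°: P = B + 0.67·ex + 2.15·ey = (4.5495,0.6219)

θ=96°: 1.63 4.13
θ=343°: 4.55 0.62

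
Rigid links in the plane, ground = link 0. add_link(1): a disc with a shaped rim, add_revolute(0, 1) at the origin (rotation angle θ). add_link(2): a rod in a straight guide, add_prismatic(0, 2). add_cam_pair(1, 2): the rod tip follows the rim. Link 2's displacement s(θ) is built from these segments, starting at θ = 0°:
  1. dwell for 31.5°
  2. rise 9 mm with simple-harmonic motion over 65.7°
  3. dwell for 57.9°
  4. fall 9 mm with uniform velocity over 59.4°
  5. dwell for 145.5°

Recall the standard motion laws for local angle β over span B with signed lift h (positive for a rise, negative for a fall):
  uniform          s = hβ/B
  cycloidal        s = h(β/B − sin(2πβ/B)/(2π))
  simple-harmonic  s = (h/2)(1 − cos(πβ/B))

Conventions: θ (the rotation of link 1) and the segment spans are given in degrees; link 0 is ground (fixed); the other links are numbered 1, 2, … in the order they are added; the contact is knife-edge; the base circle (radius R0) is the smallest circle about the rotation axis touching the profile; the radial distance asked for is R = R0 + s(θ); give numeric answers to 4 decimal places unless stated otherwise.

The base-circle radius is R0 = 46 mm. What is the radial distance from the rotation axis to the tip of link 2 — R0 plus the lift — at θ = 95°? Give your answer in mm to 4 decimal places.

segment 1 (0° to 31.5°, dwell): s unchanged at 0.0000
θ = 95° falls in segment 2 (31.5° to 97.2°, simple-harmonic, h = 9): β = 95 − 31.5 = 63.5°, B = 65.7°; Δs = 9/2·(1 − cos(π·0.9665)) = 8.9751; s = 0.0000 + 8.9751 = 8.9751
R = R0 + s = 46 + 8.9751 = 54.9751

54.9751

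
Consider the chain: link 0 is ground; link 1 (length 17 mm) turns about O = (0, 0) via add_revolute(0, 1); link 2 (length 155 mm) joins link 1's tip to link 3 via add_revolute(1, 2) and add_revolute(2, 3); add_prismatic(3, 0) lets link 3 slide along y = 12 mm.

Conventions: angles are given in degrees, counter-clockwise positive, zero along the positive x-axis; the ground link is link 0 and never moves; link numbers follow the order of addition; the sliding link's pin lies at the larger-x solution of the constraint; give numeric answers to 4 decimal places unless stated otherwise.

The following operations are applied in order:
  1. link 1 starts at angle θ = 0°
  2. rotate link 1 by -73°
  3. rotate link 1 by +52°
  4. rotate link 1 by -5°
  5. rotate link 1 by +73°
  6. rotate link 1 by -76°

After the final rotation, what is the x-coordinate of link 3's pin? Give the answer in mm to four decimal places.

geometry: r = 17 mm, L = 155 mm, e = 12 mm; θ starts at 0°
rotate link 1 by -73°: θ ← 0° -73° = -73°
rotate link 1 by +52°: θ ← -73° +52° = -21°
rotate link 1 by -5°: θ ← -21° -5° = -26°
rotate link 1 by +73°: θ ← -26° +73° = 47°
rotate link 1 by -76°: θ ← 47° -76° = -29°
crank pin P = (r cos θ, r sin θ) = (14.868535, -8.241764)
h = r sin θ − e = -8.241764 − 12 = -20.241764
x = r cos θ + √(L² − h²) = 14.868535 + 153.672610 = 168.541145

168.5411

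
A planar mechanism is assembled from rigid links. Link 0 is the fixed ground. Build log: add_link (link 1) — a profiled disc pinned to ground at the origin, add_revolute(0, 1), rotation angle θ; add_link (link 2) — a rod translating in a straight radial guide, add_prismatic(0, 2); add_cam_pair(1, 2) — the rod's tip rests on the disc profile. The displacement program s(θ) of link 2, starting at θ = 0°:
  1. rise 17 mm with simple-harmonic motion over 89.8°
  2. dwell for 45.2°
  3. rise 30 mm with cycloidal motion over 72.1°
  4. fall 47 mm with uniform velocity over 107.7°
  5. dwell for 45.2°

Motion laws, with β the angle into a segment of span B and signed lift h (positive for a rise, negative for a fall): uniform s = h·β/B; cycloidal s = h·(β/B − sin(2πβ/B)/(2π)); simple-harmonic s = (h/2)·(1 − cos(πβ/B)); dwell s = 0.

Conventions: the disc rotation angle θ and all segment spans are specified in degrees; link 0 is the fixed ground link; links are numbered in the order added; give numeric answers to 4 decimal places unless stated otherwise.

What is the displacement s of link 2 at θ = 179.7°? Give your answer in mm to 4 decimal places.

seg 1 [0°–89.8°] simple-harmonic, h=17: full span → s += 17 → s = 17.0000
seg 2 [89.8°–135°] dwell: s stays 17.0000
seg 3 [135°–207.1°] cycloidal, h=30: θ=179.7° here. β=44.7, B=72.1. 30·(0.6200 − sin(2π·0.6200)/(2π)) = 21.8670 → s = 38.8670

38.8670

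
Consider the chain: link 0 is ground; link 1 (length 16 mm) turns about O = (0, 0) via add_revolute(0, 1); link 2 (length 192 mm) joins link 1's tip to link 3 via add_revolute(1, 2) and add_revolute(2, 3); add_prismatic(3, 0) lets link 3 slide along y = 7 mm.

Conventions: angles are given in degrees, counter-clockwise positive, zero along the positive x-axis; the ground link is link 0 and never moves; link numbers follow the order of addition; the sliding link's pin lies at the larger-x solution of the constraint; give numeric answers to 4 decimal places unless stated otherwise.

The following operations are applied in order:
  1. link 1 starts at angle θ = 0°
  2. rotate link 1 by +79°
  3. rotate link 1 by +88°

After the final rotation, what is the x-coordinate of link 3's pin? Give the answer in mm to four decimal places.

geometry: r = 16 mm, L = 192 mm, e = 7 mm; θ starts at 0°
rotate link 1 by +79°: θ ← 0° +79° = 79°
rotate link 1 by +88°: θ ← 79° +88° = 167°
crank pin P = (r cos θ, r sin θ) = (-15.589921, 3.599217)
h = r sin θ − e = 3.599217 − 7 = -3.400783
x = r cos θ + √(L² − h²) = -15.589921 + 191.969880 = 176.379959

176.3800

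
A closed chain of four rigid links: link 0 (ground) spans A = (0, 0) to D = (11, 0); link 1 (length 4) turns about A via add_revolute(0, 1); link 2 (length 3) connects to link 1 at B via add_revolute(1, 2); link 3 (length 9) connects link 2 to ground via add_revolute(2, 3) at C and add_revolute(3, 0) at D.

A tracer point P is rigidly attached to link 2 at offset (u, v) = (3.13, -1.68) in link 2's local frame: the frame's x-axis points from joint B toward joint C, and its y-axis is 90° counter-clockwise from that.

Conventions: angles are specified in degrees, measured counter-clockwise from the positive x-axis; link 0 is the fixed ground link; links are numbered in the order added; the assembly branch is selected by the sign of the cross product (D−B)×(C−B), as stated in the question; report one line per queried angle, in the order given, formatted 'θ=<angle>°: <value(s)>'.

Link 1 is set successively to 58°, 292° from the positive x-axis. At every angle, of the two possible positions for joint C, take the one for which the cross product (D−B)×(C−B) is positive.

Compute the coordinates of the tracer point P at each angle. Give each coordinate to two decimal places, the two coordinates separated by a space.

A=(0,0), D=(11.00,0)
θ=58°: B = A + 4.00·(cos58°, sin58°) = (2.1197, 3.3922)
θ=58°: |BD| = 9.5062
θ=58°: circle(B,3.00) ∩ circle(D,9.00): a=0.9661, h=2.8402
θ=58°:   candidates: C₊=(4.0356,5.7007) cross=26.999; C₋=(2.0086,0.3942) cross=-26.999
θ=58°:   branch + wants cross > 0 → take C=(4.0356,5.7007) (cross=26.999)
θ=58°: ex = (C−B)/|BC| = (0.6387,0.7695); ey = (-0.7695,0.6387)
θ=58°: P = B + 3.13·ex + -1.68·ey = (5.4114,4.7278)
θ=292°: B = A + 4.00·(cos292°, sin292°) = (1.4984, -3.7087)
θ=292°: |BD| = 10.1997
θ=292°: circle(B,3.00) ∩ circle(D,9.00): a=1.5704, h=2.5562
θ=292°:   candidates: C₊=(2.0319,-0.7565) cross=26.072; C₋=(3.8907,-5.5189) cross=-26.072
θ=292°:   branch + wants cross > 0 → take C=(2.0319,-0.7565) (cross=26.072)
θ=292°: ex = (C−B)/|BC| = (0.1778,0.9841); ey = (-0.9841,0.1778)
θ=292°: P = B + 3.13·ex + -1.68·ey = (3.7082,-0.9273)

θ=58°: 5.41 4.73
θ=292°: 3.71 -0.93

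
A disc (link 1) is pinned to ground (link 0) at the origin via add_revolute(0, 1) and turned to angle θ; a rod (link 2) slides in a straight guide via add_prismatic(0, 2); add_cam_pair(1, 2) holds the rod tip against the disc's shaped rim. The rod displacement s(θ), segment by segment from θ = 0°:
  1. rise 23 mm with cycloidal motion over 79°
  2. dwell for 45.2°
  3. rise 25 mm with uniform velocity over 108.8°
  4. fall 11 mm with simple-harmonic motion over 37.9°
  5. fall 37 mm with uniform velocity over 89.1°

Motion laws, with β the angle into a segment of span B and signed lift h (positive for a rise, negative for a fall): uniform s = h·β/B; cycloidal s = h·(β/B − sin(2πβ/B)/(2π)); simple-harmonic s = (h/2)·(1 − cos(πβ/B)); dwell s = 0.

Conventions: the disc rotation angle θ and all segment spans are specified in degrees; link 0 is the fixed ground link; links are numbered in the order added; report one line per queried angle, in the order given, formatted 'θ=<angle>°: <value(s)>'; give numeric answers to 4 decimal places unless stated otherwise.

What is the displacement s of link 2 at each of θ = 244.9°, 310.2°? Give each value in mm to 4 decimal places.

segment 1 (0° to 79°, cycloidal, h = 23) is passed completely: s = 0.0000 + (23) = 23.0000
segment 2 (79° to 124.2°, dwell): s unchanged at 23.0000
segment 3 (124.2° to 233°, uniform, h = 25) is passed completely: s = 23.0000 + (25) = 48.0000
θ = 244.9° falls in segment 4 (233° to 270.9°, simple-harmonic, h = -11): β = 244.9 − 233 = 11.9°, B = 37.9°; Δs = -11/2·(1 − cos(π·0.3140)) = -2.4657; s = 48.0000 − 2.4657 = 45.5343
segment 4 (233° to 270.9°, simple-harmonic, h = -11) is passed completely: s = 48.0000 + (-11) = 37.0000
θ = 310.2° falls in segment 5 (270.9° to 360°, uniform, h = -37): β = 310.2 − 270.9 = 39.3°, B = 89.1°; Δs = -37·39.3/89.1 = -16.3199; s = 37.0000 − 16.3199 = 20.6801

θ=244.9°: 45.5343
θ=310.2°: 20.6801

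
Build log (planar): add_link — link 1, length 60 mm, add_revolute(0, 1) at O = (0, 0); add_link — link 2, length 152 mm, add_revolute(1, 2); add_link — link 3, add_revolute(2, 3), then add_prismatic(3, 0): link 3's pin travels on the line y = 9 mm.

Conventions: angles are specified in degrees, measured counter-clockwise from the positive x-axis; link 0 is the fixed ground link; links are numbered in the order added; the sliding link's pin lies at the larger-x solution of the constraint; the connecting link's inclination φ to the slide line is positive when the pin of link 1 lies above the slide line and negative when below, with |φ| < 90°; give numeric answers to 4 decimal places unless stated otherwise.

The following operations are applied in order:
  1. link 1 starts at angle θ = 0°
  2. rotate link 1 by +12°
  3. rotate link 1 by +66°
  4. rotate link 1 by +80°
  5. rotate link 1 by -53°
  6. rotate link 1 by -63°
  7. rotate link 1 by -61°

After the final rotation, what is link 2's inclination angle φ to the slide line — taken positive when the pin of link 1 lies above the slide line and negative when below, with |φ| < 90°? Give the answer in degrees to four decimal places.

geometry: r = 60 mm, L = 152 mm, e = 9 mm; θ starts at 0°
rotate link 1 by +12°: θ ← 0° +12° = 12°
rotate link 1 by +66°: θ ← 12° +66° = 78°
rotate link 1 by +80°: θ ← 78° +80° = 158°
rotate link 1 by -53°: θ ← 158° -53° = 105°
rotate link 1 by -63°: θ ← 105° -63° = 42°
rotate link 1 by -61°: θ ← 42° -61° = -19°
h = r sin θ − e = -19.534089 − 9 = -28.534089
sin φ = h / L = -28.534089 / 152 = -0.18772427
φ = arcsin(-0.18772427) = -10.820005°

-10.8200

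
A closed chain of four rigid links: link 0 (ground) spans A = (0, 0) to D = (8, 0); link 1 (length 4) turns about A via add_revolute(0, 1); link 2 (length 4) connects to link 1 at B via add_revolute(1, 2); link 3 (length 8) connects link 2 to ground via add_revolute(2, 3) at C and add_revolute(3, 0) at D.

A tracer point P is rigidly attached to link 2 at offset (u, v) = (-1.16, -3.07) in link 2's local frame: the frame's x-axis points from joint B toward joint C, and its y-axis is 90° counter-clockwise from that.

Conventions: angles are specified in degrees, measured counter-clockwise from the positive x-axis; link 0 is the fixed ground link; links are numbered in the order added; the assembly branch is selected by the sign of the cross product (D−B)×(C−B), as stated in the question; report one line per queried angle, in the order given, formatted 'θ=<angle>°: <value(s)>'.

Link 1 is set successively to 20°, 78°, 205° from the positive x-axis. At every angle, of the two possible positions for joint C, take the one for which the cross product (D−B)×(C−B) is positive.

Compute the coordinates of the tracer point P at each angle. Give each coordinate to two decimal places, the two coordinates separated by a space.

A=(0,0), D=(8.00,0)
θ=20°: B = A + 4.00·(cos20°, sin20°) = (3.7588, 1.3681)
θ=20°: |BD| = 4.4564
θ=20°: circle(B,4.00) ∩ circle(D,8.00): a=-3.1573, h=2.4559
θ=20°:   candidates: C₊=(1.5079,4.6747) cross=10.945; C₋=(-0.0000,0.0000) cross=-10.945
θ=20°:   branch + wants cross > 0 → take C=(1.5079,4.6747) (cross=10.945)
θ=20°: ex = (C−B)/|BC| = (-0.5627,0.8266); ey = (-0.8266,-0.5627)
θ=20°: P = B + -1.16·ex + -3.07·ey = (6.9493,2.1367)
θ=78°: B = A + 4.00·(cos78°, sin78°) = (0.8316, 3.9126)
θ=78°: |BD| = 8.1666
θ=78°: circle(B,4.00) ∩ circle(D,8.00): a=1.1445, h=3.8328
θ=78°:   candidates: C₊=(3.6725,6.7285) cross=31.301; C₋=(-0.0000,0.0000) cross=-31.301
θ=78°:   branch + wants cross > 0 → take C=(3.6725,6.7285) (cross=31.301)
θ=78°: ex = (C−B)/|BC| = (0.7102,0.7040); ey = (-0.7040,0.7102)
θ=78°: P = B + -1.16·ex + -3.07·ey = (2.1690,0.9156)
θ=205°: B = A + 4.00·(cos205°, sin205°) = (-3.6252, -1.6905)
θ=205°: |BD| = 11.7475
θ=205°: circle(B,4.00) ∩ circle(D,8.00): a=3.8308, h=1.1512
θ=205°:   candidates: C₊=(0.0000,-0.0000) cross=13.524; C₋=(0.3313,-2.2784) cross=-13.524
θ=205°:   branch + wants cross > 0 → take C=(0.0000,-0.0000) (cross=13.524)
θ=205°: ex = (C−B)/|BC| = (0.9063,0.4226); ey = (-0.4226,0.9063)
θ=205°: P = B + -1.16·ex + -3.07·ey = (-3.3791,-4.9631)

θ=20°: 6.95 2.14
θ=78°: 2.17 0.92
θ=205°: -3.38 -4.96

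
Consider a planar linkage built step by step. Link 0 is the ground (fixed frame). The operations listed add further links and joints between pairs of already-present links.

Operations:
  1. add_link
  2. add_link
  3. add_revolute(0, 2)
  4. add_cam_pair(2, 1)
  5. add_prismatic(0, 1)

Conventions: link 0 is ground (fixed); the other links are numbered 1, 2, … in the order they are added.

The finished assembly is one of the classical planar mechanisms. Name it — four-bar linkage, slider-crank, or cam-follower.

links: 3 (incl. ground); joints: 1 revolute, 1 prismatic, 1 higher (cam) pair, forming one closed loop
3 links, revolute + prismatic + higher pair in one loop → cam-follower

cam-follower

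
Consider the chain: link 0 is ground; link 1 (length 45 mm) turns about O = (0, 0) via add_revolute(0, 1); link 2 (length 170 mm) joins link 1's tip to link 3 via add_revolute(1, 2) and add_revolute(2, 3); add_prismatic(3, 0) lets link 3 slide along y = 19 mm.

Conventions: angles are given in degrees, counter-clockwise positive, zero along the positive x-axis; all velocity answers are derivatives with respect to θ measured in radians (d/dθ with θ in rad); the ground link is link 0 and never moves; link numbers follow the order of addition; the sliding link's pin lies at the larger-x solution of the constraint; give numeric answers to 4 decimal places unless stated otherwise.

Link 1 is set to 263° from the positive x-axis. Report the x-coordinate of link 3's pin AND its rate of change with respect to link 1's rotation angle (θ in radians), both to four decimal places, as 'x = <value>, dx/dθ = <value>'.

geometry: r = 45 mm, L = 170 mm, e = 19 mm
crank pin P = (r cos θ, r sin θ) = (-5.484120, -44.664577)
h = r sin θ − e = -44.664577 − 19 = -63.664577
x = r cos θ + √(L² − h²) = -5.484120 + 157.628746 = 152.144626
dx/dθ = −r sin θ − h·r cos θ/√(L² − h²) (θ in radians; h = -63.664577) = 42.449599

x = 152.1446, dx/dθ = 42.4496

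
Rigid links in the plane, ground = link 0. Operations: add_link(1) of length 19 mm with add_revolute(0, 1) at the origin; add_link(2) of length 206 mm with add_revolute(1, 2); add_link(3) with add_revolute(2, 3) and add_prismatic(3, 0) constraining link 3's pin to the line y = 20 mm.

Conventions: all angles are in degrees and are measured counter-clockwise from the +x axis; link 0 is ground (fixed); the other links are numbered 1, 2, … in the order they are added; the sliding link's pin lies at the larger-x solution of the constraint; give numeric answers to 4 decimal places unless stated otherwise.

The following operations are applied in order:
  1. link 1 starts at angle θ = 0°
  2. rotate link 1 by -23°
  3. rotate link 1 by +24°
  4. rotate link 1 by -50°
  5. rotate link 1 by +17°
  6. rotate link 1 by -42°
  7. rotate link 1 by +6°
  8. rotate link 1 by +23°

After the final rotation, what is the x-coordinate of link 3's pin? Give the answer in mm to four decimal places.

geometry: r = 19 mm, L = 206 mm, e = 20 mm; θ starts at 0°
rotate link 1 by -23°: θ ← 0° -23° = -23°
rotate link 1 by +24°: θ ← -23° +24° = 1°
rotate link 1 by -50°: θ ← 1° -50° = -49°
rotate link 1 by +17°: θ ← -49° +17° = -32°
rotate link 1 by -42°: θ ← -32° -42° = -74°
rotate link 1 by +6°: θ ← -74° +6° = -68°
rotate link 1 by +23°: θ ← -68° +23° = -45°
crank pin P = (r cos θ, r sin θ) = (13.435029, -13.435029)
h = r sin θ − e = -13.435029 − 20 = -33.435029
x = r cos θ + √(L² − h²) = 13.435029 + 203.268539 = 216.703568

216.7036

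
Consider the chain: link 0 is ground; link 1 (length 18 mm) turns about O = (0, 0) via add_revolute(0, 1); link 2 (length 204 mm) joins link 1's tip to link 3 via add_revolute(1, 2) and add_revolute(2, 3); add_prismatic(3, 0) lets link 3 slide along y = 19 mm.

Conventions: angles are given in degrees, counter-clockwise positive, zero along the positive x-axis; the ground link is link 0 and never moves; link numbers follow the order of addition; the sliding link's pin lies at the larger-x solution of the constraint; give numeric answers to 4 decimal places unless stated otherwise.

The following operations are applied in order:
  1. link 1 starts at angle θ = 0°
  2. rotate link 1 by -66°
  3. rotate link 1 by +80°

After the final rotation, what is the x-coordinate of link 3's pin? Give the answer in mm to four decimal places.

geometry: r = 18 mm, L = 204 mm, e = 19 mm; θ starts at 0°
rotate link 1 by -66°: θ ← 0° -66° = -66°
rotate link 1 by +80°: θ ← -66° +80° = 14°
crank pin P = (r cos θ, r sin θ) = (17.465323, 4.354594)
h = r sin θ − e = 4.354594 − 19 = -14.645406
x = r cos θ + √(L² − h²) = 17.465323 + 203.473615 = 220.938938

220.9389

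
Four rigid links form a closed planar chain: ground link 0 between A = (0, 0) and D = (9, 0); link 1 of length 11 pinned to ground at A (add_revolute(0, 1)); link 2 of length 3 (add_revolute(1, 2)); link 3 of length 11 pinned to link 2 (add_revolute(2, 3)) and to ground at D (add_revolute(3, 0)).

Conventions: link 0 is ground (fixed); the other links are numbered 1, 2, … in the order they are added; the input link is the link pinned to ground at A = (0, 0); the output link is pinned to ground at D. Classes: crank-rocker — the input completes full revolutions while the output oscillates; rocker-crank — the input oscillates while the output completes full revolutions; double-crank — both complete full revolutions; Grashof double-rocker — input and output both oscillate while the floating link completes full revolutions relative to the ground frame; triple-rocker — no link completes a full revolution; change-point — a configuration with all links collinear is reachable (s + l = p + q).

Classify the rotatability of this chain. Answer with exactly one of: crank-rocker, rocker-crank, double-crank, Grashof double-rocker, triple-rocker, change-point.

lengths: ground=9, input=11, coupler=3, output=11
sorted: s=3 (shortest), l=11 (longest), p+q=20
s + l = 14 vs p + q = 20
s + l < p + q (Grashof) with shortest = coupler link → Grashof double-rocker

Grashof double-rocker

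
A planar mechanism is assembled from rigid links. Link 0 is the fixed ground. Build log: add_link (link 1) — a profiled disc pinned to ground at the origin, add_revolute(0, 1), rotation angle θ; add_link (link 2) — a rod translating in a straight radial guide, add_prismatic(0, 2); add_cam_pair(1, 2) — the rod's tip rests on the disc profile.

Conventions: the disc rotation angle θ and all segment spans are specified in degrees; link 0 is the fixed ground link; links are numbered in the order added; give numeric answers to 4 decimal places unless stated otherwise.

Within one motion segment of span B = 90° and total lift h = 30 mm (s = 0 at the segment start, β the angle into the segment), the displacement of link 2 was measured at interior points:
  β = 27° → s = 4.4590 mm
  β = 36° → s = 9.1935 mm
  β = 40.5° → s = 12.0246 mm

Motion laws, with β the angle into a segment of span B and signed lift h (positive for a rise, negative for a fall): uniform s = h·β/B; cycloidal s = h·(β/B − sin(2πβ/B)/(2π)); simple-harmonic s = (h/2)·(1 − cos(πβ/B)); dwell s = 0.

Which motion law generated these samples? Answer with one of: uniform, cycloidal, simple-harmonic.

candidates at β/B = r: uniform s = h·r (linear in β); cycloidal s = h·(r − sin(2πr)/(2π)); simple-harmonic s = (h/2)(1 − cos(πr))
β=27°: printed 4.4590 | uniform 9.0000, cycloidal 4.4590, simple-harmonic 6.1832
β=36°: printed 9.1935 | uniform 12.0000, cycloidal 9.1935, simple-harmonic 10.3647
β=40.5°: printed 12.0246 | uniform 13.5000, cycloidal 12.0246, simple-harmonic 12.6535
only one law matches every sample → cycloidal

cycloidal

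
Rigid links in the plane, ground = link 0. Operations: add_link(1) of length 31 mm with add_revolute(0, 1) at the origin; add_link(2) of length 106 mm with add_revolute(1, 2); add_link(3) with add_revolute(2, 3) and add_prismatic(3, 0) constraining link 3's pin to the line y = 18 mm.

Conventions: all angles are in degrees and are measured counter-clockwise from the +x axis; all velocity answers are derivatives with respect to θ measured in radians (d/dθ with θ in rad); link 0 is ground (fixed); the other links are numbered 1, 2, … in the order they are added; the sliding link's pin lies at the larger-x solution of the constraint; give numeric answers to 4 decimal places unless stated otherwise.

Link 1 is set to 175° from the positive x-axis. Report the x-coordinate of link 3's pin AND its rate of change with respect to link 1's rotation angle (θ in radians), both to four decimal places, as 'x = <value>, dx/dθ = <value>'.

geometry: r = 31 mm, L = 106 mm, e = 18 mm
crank pin P = (r cos θ, r sin θ) = (-30.882036, 2.701828)
h = r sin θ − e = 2.701828 − 18 = -15.298172
x = r cos θ + √(L² − h²) = -30.882036 + 104.890257 = 74.008221
dx/dθ = −r sin θ − h·r cos θ/√(L² − h²) (θ in radians; h = -15.298172) = -7.205952

x = 74.0082, dx/dθ = -7.2060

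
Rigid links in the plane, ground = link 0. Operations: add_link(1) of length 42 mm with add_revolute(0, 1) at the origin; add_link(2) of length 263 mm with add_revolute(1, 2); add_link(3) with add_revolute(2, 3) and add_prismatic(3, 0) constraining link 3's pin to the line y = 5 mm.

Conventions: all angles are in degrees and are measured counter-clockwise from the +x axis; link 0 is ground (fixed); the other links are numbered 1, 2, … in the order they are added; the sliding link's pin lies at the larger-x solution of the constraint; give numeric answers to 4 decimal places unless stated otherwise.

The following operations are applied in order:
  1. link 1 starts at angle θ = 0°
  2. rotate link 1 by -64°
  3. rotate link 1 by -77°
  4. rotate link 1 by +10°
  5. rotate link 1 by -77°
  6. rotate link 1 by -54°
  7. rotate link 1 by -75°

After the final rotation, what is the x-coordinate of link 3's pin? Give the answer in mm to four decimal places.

geometry: r = 42 mm, L = 263 mm, e = 5 mm; θ starts at 0°
rotate link 1 by -64°: θ ← 0° -64° = -64°
rotate link 1 by -77°: θ ← -64° -77° = -141°
rotate link 1 by +10°: θ ← -141° +10° = -131°
rotate link 1 by -77°: θ ← -131° -77° = -208°
rotate link 1 by -54°: θ ← -208° -54° = -262°
rotate link 1 by -75°: θ ← -262° -75° = -337°
crank pin P = (r cos θ, r sin θ) = (38.661204, 16.410707)
h = r sin θ − e = 16.410707 − 5 = 11.410707
x = r cos θ + √(L² − h²) = 38.661204 + 262.752347 = 301.413551

301.4136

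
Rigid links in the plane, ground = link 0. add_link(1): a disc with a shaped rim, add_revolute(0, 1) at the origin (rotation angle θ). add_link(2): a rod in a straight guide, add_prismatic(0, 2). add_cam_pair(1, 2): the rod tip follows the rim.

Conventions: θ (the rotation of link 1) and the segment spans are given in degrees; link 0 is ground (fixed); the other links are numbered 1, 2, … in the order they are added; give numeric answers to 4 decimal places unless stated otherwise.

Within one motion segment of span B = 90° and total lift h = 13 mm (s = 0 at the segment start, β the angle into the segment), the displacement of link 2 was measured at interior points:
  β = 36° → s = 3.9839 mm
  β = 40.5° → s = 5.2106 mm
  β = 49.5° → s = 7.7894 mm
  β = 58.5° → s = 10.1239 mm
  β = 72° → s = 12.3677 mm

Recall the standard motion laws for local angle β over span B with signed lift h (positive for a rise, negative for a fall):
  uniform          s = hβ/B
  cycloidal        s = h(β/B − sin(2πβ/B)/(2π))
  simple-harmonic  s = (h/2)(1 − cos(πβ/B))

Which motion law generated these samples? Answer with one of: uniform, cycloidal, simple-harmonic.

candidates at β/B = r: uniform s = h·r (linear in β); cycloidal s = h·(r − sin(2πr)/(2π)); simple-harmonic s = (h/2)(1 − cos(πr))
β=36°: printed 3.9839 | uniform 5.2000, cycloidal 3.9839, simple-harmonic 4.4914
β=40.5°: printed 5.2106 | uniform 5.8500, cycloidal 5.2106, simple-harmonic 5.4832
β=49.5°: printed 7.7894 | uniform 7.1500, cycloidal 7.7894, simple-harmonic 7.5168
β=58.5°: printed 10.1239 | uniform 8.4500, cycloidal 10.1239, simple-harmonic 9.4509
β=72°: printed 12.3677 | uniform 10.4000, cycloidal 12.3677, simple-harmonic 11.7586
only one law matches every sample → cycloidal

cycloidal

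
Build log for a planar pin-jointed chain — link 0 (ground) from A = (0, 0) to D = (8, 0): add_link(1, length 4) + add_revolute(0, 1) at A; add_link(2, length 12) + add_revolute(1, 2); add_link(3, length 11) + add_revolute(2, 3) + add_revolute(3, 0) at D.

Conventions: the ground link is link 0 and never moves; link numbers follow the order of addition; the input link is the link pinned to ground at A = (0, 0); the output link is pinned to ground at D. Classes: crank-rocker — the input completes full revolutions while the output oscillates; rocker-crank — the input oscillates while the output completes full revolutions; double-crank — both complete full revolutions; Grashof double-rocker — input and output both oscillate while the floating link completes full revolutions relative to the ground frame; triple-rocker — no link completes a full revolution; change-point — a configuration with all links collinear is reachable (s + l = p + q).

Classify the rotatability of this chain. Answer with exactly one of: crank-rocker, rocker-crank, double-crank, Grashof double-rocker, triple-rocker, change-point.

lengths: ground=8, input=4, coupler=12, output=11
sorted: s=4 (shortest), l=12 (longest), p+q=19
s + l = 16 vs p + q = 19
s + l < p + q (Grashof) with shortest = input link → crank-rocker

crank-rocker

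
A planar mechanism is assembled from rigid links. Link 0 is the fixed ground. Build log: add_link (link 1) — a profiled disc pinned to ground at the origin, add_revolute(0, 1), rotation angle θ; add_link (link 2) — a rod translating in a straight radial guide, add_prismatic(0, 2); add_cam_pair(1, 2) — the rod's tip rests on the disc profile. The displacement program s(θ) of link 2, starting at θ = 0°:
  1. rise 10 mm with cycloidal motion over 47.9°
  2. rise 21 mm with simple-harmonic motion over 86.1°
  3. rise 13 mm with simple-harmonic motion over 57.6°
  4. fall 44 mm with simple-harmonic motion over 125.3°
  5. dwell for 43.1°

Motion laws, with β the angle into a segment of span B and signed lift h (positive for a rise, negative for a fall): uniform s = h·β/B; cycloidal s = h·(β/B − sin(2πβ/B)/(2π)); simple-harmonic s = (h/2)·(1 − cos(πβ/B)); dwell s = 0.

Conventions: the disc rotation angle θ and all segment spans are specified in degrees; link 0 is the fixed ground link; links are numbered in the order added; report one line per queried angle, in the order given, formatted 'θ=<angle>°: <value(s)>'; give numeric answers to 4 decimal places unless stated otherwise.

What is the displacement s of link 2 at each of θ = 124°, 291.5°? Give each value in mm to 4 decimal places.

seg 1 [0°–47.9°] cycloidal, h=10: full span → s += 10 → s = 10.0000
seg 2 [47.9°–134°] simple-harmonic, h=21: θ=124° here. β=76.1, B=86.1. 21/2·(1 − cos(π·0.8839)) = 20.3088 → s = 30.3088
seg 2 [47.9°–134°] simple-harmonic, h=21: full span → s += 21 → s = 31.0000
seg 3 [134°–191.6°] simple-harmonic, h=13: full span → s += 13 → s = 44.0000
seg 4 [191.6°–316.9°] simple-harmonic, h=-44: θ=291.5° here. β=99.9, B=125.3. -44/2·(1 − cos(π·0.7973)) = -39.6875 → s = 4.3125

θ=124°: 30.3088
θ=291.5°: 4.3125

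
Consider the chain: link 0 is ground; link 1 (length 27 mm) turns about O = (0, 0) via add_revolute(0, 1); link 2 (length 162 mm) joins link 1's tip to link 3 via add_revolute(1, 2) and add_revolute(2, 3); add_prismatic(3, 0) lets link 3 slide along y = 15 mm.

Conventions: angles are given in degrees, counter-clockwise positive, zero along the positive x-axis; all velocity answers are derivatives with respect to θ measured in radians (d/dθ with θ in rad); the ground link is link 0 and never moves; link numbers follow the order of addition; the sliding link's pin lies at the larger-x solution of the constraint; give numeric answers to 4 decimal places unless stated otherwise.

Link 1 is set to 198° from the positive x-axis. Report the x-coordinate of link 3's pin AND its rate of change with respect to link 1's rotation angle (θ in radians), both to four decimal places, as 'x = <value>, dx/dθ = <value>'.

geometry: r = 27 mm, L = 162 mm, e = 15 mm
crank pin P = (r cos θ, r sin θ) = (-25.678526, -8.343459)
h = r sin θ − e = -8.343459 − 15 = -23.343459
x = r cos θ + √(L² − h²) = -25.678526 + 160.309335 = 134.630809
dx/dθ = −r sin θ − h·r cos θ/√(L² − h²) (θ in radians; h = -23.343459) = 4.604278

x = 134.6308, dx/dθ = 4.6043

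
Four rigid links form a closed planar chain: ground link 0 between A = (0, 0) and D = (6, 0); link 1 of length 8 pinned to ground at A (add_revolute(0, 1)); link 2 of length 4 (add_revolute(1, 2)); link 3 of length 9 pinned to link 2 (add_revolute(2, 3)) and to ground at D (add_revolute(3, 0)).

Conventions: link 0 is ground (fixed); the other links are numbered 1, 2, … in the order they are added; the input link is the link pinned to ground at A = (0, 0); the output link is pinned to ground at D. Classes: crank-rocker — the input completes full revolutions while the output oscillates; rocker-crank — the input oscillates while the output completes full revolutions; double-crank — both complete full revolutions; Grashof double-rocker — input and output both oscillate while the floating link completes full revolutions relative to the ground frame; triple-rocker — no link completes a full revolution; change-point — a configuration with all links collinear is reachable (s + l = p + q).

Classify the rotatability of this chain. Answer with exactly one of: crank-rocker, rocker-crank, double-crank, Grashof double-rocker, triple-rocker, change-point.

lengths: ground=6, input=8, coupler=4, output=9
sorted: s=4 (shortest), l=9 (longest), p+q=14
s + l = 13 vs p + q = 14
s + l < p + q (Grashof) with shortest = coupler link → Grashof double-rocker

Grashof double-rocker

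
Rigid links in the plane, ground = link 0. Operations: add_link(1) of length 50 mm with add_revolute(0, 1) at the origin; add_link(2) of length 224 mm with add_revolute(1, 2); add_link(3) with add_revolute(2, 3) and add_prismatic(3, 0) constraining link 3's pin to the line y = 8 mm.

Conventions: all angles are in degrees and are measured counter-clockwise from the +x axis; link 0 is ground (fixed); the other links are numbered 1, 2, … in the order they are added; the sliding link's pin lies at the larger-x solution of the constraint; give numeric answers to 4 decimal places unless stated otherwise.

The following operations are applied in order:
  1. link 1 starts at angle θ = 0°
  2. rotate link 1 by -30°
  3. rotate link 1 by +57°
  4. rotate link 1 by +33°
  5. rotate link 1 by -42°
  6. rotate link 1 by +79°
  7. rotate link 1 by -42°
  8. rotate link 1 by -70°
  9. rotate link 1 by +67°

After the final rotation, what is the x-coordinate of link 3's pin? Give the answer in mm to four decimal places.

geometry: r = 50 mm, L = 224 mm, e = 8 mm; θ starts at 0°
rotate link 1 by -30°: θ ← 0° -30° = -30°
rotate link 1 by +57°: θ ← -30° +57° = 27°
rotate link 1 by +33°: θ ← 27° +33° = 60°
rotate link 1 by -42°: θ ← 60° -42° = 18°
rotate link 1 by +79°: θ ← 18° +79° = 97°
rotate link 1 by -42°: θ ← 97° -42° = 55°
rotate link 1 by -70°: θ ← 55° -70° = -15°
rotate link 1 by +67°: θ ← -15° +67° = 52°
crank pin P = (r cos θ, r sin θ) = (30.783074, 39.400538)
h = r sin θ − e = 39.400538 − 8 = 31.400538
x = r cos θ + √(L² − h²) = 30.783074 + 221.788201 = 252.571275

252.5713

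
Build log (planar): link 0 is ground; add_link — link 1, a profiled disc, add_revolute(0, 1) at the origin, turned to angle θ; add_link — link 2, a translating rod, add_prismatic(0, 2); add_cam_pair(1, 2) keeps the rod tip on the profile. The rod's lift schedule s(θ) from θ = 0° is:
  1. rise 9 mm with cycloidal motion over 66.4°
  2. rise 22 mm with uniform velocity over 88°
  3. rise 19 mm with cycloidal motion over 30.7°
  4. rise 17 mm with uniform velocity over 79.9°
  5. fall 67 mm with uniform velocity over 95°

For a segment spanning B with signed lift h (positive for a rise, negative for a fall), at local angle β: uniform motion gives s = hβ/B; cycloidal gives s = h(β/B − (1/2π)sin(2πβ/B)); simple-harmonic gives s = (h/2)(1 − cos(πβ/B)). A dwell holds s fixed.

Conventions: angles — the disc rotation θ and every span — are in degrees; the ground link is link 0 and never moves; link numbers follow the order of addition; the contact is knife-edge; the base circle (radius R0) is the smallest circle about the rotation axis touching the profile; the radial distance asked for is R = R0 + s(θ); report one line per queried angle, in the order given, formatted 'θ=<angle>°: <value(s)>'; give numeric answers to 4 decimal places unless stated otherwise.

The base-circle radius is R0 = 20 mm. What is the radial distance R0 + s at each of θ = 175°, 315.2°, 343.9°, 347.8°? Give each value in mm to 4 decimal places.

seg 1 [0°–66.4°] cycloidal, h=9: full span → s += 9 → s = 9.0000
seg 2 [66.4°–154.4°] uniform, h=22: full span → s += 22 → s = 31.0000
seg 3 [154.4°–185.1°] cycloidal, h=19: θ=175° here. β=20.6, B=30.7. 19·(0.6710 − sin(2π·0.6710)/(2π)) = 15.4083 → s = 46.4083
seg 3 [154.4°–185.1°] cycloidal, h=19: full span → s += 19 → s = 50.0000
seg 4 [185.1°–265°] uniform, h=17: full span → s += 17 → s = 67.0000
seg 5 [265°–360°] uniform, h=-67: θ=315.2° here. β=50.2, B=95. -67·50.2/95 = -35.4042 → s = 31.5958
seg 5 [265°–360°] uniform, h=-67: θ=343.9° here. β=78.9, B=95. -67·78.9/95 = -55.6453 → s = 11.3547
seg 5 [265°–360°] uniform, h=-67: θ=347.8° here. β=82.8, B=95. -67·82.8/95 = -58.3958 → s = 8.6042
θ=175°: R = R0 + s = 20 + 46.4083 = 66.4083
θ=315.2°: R = R0 + s = 20 + 31.5958 = 51.5958
θ=343.9°: R = R0 + s = 20 + 11.3547 = 31.3547
θ=347.8°: R = R0 + s = 20 + 8.6042 = 28.6042

θ=175°: 66.4083
θ=315.2°: 51.5958
θ=343.9°: 31.3547
θ=347.8°: 28.6042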